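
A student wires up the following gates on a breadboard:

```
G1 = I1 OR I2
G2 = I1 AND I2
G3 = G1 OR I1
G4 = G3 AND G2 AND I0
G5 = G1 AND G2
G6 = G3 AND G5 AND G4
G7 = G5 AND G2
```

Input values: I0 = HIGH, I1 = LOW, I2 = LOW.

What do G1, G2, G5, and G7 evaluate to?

G1 = LOW; G2 = LOW; G5 = LOW; G7 = LOW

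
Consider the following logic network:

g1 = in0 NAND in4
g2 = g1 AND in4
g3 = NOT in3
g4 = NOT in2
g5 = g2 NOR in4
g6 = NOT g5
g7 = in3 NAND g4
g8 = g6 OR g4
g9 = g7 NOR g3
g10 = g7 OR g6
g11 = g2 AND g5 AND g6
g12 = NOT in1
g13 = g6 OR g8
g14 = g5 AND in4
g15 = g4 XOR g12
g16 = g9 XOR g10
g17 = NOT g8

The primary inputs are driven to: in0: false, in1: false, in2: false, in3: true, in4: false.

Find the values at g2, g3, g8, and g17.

g2 = false; g3 = false; g8 = true; g17 = false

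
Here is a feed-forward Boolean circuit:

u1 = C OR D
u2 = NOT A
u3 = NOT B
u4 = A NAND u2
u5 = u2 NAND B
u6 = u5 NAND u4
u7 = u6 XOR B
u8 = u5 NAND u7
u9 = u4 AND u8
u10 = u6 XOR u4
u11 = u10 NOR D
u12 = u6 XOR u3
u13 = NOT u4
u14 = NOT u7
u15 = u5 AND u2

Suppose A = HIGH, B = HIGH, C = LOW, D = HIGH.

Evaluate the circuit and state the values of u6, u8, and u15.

u6 = LOW; u8 = LOW; u15 = LOW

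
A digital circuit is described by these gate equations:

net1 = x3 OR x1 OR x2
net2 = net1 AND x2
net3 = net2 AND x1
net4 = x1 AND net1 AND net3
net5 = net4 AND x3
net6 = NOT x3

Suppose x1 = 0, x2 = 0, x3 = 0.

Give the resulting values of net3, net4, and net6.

net3 = 0, net4 = 0, net6 = 1

net1 = x3 OR x1 OR x2 = 0 OR 0 OR 0 = 0
net2 = net1 AND x2 = 0 AND 0 = 0
net3 = net2 AND x1 = 0 AND 0 = 0
net4 = x1 AND net1 AND net3 = 0 AND 0 AND 0 = 0
net6 = NOT x3 = NOT 0 = 1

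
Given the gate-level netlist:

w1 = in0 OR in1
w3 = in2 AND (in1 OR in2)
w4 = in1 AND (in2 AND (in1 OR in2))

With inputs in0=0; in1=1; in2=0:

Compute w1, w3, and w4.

w1 = 0 OR 1 = 1
w3 = 0 AND (1 OR 0) = 0
w4 = 1 AND (0 AND (1 OR 0)) = 0

w1 = 1  w3 = 0  w4 = 0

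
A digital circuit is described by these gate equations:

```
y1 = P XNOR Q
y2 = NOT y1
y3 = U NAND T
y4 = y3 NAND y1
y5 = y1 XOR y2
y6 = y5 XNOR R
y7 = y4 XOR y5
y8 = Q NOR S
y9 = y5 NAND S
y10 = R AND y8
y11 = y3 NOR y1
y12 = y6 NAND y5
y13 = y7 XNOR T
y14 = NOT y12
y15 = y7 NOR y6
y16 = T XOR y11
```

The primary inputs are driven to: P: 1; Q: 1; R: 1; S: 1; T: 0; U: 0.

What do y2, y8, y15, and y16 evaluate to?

y2 = 0  y8 = 0  y15 = 0  y16 = 0

y1 = P XNOR Q = 1 XNOR 1 = 1
y2 = NOT y1 = NOT 1 = 0
y3 = U NAND T = 0 NAND 0 = 1
y4 = y3 NAND y1 = 1 NAND 1 = 0
y5 = y1 XOR y2 = 1 XOR 0 = 1
y6 = y5 XNOR R = 1 XNOR 1 = 1
y7 = y4 XOR y5 = 0 XOR 1 = 1
y8 = Q NOR S = 1 NOR 1 = 0
y11 = y3 NOR y1 = 1 NOR 1 = 0
y15 = y7 NOR y6 = 1 NOR 1 = 0
y16 = T XOR y11 = 0 XOR 0 = 0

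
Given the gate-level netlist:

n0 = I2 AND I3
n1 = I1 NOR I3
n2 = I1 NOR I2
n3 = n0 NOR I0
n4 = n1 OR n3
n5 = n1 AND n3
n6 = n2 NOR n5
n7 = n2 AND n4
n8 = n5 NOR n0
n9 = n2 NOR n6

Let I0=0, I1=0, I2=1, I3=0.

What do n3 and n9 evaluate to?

n3 = 1  n9 = 1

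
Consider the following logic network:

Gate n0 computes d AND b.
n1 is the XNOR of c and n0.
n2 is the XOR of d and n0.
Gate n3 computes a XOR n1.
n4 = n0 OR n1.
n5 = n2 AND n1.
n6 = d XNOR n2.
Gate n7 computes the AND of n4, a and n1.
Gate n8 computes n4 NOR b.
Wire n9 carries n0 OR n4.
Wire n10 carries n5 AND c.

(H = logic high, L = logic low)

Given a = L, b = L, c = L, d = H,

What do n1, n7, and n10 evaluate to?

n1 = H, n7 = L, n10 = L

n0 = d AND b = H AND L = L
n1 = c XNOR n0 = L XNOR L = H
n2 = d XOR n0 = H XOR L = H
n4 = n0 OR n1 = L OR H = H
n5 = n2 AND n1 = H AND H = H
n7 = n4 AND a AND n1 = H AND L AND H = L
n10 = n5 AND c = H AND L = L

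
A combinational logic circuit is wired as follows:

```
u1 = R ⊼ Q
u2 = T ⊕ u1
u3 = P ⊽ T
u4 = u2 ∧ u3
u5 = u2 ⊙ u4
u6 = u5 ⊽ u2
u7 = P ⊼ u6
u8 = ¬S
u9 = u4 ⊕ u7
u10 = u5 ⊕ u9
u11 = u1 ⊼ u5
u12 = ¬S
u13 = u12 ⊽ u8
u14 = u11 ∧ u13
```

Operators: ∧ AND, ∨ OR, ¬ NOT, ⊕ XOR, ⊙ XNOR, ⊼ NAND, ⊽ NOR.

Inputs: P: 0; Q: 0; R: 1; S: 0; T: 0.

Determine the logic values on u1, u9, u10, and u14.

u1 = 1; u9 = 0; u10 = 1; u14 = 0

u1 = R NAND Q = 1 NAND 0 = 1
u2 = T XOR u1 = 0 XOR 1 = 1
u3 = P NOR T = 0 NOR 0 = 1
u4 = u2 AND u3 = 1 AND 1 = 1
u5 = u2 XNOR u4 = 1 XNOR 1 = 1
u6 = u5 NOR u2 = 1 NOR 1 = 0
u7 = P NAND u6 = 0 NAND 0 = 1
u8 = NOT S = NOT 0 = 1
u9 = u4 XOR u7 = 1 XOR 1 = 0
u10 = u5 XOR u9 = 1 XOR 0 = 1
u11 = u1 NAND u5 = 1 NAND 1 = 0
u12 = NOT S = NOT 0 = 1
u13 = u12 NOR u8 = 1 NOR 1 = 0
u14 = u11 AND u13 = 0 AND 0 = 0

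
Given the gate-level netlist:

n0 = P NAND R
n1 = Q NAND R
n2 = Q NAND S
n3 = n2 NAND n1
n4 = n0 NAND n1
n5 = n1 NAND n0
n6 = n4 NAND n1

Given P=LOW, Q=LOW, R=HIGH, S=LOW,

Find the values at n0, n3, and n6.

n0 = HIGH; n3 = LOW; n6 = HIGH

n0 = P NAND R = LOW NAND HIGH = HIGH
n1 = Q NAND R = LOW NAND HIGH = HIGH
n2 = Q NAND S = LOW NAND LOW = HIGH
n3 = n2 NAND n1 = HIGH NAND HIGH = LOW
n4 = n0 NAND n1 = HIGH NAND HIGH = LOW
n6 = n4 NAND n1 = LOW NAND HIGH = HIGH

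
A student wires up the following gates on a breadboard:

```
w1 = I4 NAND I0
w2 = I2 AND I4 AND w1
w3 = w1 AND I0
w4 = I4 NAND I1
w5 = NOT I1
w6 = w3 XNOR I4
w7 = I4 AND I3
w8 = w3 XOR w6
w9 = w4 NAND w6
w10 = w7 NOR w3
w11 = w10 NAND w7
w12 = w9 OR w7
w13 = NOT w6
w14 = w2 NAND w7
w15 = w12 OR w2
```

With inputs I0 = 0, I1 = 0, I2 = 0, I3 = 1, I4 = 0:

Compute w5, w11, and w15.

w1 = I4 NAND I0 = 0 NAND 0 = 1
w2 = I2 AND I4 AND w1 = 0 AND 0 AND 1 = 0
w3 = w1 AND I0 = 1 AND 0 = 0
w4 = I4 NAND I1 = 0 NAND 0 = 1
w5 = NOT I1 = NOT 0 = 1
w6 = w3 XNOR I4 = 0 XNOR 0 = 1
w7 = I4 AND I3 = 0 AND 1 = 0
w9 = w4 NAND w6 = 1 NAND 1 = 0
w10 = w7 NOR w3 = 0 NOR 0 = 1
w11 = w10 NAND w7 = 1 NAND 0 = 1
w12 = w9 OR w7 = 0 OR 0 = 0
w15 = w12 OR w2 = 0 OR 0 = 0

w5 = 1, w11 = 1, w15 = 0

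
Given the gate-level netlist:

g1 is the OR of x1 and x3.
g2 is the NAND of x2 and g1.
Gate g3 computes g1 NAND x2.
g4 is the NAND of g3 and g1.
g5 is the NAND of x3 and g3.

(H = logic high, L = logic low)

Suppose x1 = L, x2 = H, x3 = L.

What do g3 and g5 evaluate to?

g3 = H, g5 = H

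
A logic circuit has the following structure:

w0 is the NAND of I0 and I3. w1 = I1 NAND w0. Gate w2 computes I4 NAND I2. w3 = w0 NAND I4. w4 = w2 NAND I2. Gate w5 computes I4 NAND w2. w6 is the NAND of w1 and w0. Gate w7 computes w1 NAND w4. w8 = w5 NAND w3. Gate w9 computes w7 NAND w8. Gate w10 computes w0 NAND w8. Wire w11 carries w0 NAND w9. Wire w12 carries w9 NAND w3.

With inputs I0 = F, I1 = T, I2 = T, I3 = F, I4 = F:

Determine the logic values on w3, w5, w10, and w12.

w3 = T  w5 = T  w10 = T  w12 = F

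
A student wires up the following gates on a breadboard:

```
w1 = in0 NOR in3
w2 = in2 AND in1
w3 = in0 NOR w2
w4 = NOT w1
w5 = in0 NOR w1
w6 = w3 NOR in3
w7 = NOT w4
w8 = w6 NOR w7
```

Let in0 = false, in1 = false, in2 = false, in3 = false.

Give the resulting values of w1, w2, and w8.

w1 = true, w2 = false, w8 = false

w1 = in0 NOR in3 = false NOR false = true
w2 = in2 AND in1 = false AND false = false
w3 = in0 NOR w2 = false NOR false = true
w4 = NOT w1 = NOT true = false
w6 = w3 NOR in3 = true NOR false = false
w7 = NOT w4 = NOT false = true
w8 = w6 NOR w7 = false NOR true = false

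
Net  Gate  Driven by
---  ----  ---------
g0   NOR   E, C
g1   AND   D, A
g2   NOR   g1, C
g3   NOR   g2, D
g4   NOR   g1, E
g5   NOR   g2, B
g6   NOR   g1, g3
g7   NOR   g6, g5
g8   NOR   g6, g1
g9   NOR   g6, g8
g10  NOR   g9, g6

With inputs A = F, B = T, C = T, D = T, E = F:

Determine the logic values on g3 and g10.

g3 = F, g10 = F

g1 = D AND A = T AND F = F
g2 = g1 NOR C = F NOR T = F
g3 = g2 NOR D = F NOR T = F
g6 = g1 NOR g3 = F NOR F = T
g8 = g6 NOR g1 = T NOR F = F
g9 = g6 NOR g8 = T NOR F = F
g10 = g9 NOR g6 = F NOR T = F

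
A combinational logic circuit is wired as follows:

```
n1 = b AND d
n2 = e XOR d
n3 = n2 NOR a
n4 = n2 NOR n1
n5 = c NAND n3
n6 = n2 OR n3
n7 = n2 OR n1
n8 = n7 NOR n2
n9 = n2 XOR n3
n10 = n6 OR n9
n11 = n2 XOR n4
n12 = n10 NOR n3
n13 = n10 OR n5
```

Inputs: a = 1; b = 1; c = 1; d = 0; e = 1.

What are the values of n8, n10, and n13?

n8 = 0  n10 = 1  n13 = 1

n1 = b AND d = 1 AND 0 = 0
n2 = e XOR d = 1 XOR 0 = 1
n3 = n2 NOR a = 1 NOR 1 = 0
n5 = c NAND n3 = 1 NAND 0 = 1
n6 = n2 OR n3 = 1 OR 0 = 1
n7 = n2 OR n1 = 1 OR 0 = 1
n8 = n7 NOR n2 = 1 NOR 1 = 0
n9 = n2 XOR n3 = 1 XOR 0 = 1
n10 = n6 OR n9 = 1 OR 1 = 1
n13 = n10 OR n5 = 1 OR 1 = 1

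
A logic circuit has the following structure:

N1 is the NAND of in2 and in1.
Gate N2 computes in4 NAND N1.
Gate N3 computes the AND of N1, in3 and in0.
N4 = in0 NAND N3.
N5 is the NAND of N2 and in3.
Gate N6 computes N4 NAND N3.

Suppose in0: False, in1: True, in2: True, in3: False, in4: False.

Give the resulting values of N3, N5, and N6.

N1 = in2 NAND in1 = True NAND True = False
N2 = in4 NAND N1 = False NAND False = True
N3 = N1 AND in3 AND in0 = False AND False AND False = False
N4 = in0 NAND N3 = False NAND False = True
N5 = N2 NAND in3 = True NAND False = True
N6 = N4 NAND N3 = True NAND False = True

N3 = False; N5 = True; N6 = True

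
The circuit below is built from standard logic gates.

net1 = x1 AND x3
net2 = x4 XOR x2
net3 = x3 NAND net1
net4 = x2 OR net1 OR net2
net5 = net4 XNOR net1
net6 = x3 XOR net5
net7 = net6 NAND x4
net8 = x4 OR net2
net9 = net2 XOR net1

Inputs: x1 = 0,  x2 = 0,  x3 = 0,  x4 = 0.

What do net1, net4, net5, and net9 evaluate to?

net1 = 0; net4 = 0; net5 = 1; net9 = 0

net1 = x1 AND x3 = 0 AND 0 = 0
net2 = x4 XOR x2 = 0 XOR 0 = 0
net4 = x2 OR net1 OR net2 = 0 OR 0 OR 0 = 0
net5 = net4 XNOR net1 = 0 XNOR 0 = 1
net9 = net2 XOR net1 = 0 XOR 0 = 0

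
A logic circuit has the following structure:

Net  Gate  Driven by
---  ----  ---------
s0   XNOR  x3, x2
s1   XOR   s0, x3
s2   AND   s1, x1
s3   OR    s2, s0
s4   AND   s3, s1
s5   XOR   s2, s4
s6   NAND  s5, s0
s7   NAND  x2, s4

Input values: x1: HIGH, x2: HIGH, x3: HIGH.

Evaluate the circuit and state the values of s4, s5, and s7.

s4 = LOW; s5 = LOW; s7 = HIGH

s0 = x3 XNOR x2 = HIGH XNOR HIGH = HIGH
s1 = s0 XOR x3 = HIGH XOR HIGH = LOW
s2 = s1 AND x1 = LOW AND HIGH = LOW
s3 = s2 OR s0 = LOW OR HIGH = HIGH
s4 = s3 AND s1 = HIGH AND LOW = LOW
s5 = s2 XOR s4 = LOW XOR LOW = LOW
s7 = x2 NAND s4 = HIGH NAND LOW = HIGH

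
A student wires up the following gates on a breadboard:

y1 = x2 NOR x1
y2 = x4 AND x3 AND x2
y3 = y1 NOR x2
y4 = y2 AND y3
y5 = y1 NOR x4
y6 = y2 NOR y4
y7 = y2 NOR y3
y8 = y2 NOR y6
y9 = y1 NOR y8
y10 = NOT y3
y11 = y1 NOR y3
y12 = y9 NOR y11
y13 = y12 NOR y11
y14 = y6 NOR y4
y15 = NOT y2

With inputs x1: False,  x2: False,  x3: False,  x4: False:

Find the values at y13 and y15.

y1 = x2 NOR x1 = False NOR False = True
y2 = x4 AND x3 AND x2 = False AND False AND False = False
y3 = y1 NOR x2 = True NOR False = False
y4 = y2 AND y3 = False AND False = False
y6 = y2 NOR y4 = False NOR False = True
y8 = y2 NOR y6 = False NOR True = False
y9 = y1 NOR y8 = True NOR False = False
y11 = y1 NOR y3 = True NOR False = False
y12 = y9 NOR y11 = False NOR False = True
y13 = y12 NOR y11 = True NOR False = False
y15 = NOT y2 = NOT False = True

y13 = False; y15 = True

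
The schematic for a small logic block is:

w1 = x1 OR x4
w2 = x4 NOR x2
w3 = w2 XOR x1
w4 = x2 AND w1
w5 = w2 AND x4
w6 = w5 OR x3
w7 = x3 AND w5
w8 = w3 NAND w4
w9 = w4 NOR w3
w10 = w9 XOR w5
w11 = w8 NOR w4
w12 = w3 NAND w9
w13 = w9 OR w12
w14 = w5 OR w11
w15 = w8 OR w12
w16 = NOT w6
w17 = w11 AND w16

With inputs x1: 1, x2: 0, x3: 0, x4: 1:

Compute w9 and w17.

w9 = 0, w17 = 0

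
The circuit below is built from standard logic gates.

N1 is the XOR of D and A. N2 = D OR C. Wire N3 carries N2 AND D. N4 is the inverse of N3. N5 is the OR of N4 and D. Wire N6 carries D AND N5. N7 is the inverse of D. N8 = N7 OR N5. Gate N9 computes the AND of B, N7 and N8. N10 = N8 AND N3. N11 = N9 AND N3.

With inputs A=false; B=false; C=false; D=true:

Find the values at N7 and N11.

N7 = false, N11 = false

N2 = D OR C = true OR false = true
N3 = N2 AND D = true AND true = true
N4 = NOT N3 = NOT true = false
N5 = N4 OR D = false OR true = true
N7 = NOT D = NOT true = false
N8 = N7 OR N5 = false OR true = true
N9 = B AND N7 AND N8 = false AND false AND true = false
N11 = N9 AND N3 = false AND true = false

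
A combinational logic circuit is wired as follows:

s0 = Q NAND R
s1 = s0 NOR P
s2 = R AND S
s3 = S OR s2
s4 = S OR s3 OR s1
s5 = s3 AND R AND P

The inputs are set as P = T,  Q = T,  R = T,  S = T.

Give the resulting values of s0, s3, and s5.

s0 = F  s3 = T  s5 = T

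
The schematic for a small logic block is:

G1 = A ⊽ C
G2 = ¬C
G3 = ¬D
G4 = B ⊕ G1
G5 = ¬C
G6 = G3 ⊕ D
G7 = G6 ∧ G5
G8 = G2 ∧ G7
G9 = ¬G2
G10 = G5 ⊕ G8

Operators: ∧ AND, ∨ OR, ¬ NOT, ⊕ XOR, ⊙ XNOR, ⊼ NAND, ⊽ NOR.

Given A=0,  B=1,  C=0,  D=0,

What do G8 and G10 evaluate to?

G2 = NOT C = NOT 0 = 1
G3 = NOT D = NOT 0 = 1
G5 = NOT C = NOT 0 = 1
G6 = G3 XOR D = 1 XOR 0 = 1
G7 = G6 AND G5 = 1 AND 1 = 1
G8 = G2 AND G7 = 1 AND 1 = 1
G10 = G5 XOR G8 = 1 XOR 1 = 0

G8 = 1  G10 = 0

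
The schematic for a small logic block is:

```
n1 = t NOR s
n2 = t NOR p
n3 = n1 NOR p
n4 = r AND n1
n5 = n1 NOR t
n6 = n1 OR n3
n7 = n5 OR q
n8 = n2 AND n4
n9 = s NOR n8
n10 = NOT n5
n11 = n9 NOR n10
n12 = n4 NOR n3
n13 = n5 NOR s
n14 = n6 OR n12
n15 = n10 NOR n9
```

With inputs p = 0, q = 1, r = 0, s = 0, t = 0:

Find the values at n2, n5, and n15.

n2 = 1  n5 = 0  n15 = 0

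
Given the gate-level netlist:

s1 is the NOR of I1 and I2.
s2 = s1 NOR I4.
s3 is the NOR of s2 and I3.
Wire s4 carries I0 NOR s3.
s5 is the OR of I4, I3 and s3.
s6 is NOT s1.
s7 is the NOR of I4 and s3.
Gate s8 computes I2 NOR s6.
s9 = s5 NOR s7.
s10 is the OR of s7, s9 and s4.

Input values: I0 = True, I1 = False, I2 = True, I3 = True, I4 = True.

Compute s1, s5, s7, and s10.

s1 = False, s5 = True, s7 = False, s10 = False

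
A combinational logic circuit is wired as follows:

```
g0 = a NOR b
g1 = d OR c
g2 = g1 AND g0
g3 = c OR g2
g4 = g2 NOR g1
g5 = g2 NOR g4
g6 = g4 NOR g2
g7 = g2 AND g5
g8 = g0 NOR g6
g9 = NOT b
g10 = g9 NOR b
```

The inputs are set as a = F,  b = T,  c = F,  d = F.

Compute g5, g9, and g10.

g0 = a NOR b = F NOR T = F
g1 = d OR c = F OR F = F
g2 = g1 AND g0 = F AND F = F
g4 = g2 NOR g1 = F NOR F = T
g5 = g2 NOR g4 = F NOR T = F
g9 = NOT b = NOT T = F
g10 = g9 NOR b = F NOR T = F

g5 = F, g9 = F, g10 = F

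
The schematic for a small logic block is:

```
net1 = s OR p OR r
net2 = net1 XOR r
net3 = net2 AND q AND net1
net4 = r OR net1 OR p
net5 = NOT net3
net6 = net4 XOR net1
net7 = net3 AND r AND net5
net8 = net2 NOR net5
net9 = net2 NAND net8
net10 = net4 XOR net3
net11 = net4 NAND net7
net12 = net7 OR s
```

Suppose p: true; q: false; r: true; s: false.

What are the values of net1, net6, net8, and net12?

net1 = true, net6 = false, net8 = false, net12 = false

net1 = s OR p OR r = false OR true OR true = true
net2 = net1 XOR r = true XOR true = false
net3 = net2 AND q AND net1 = false AND false AND true = false
net4 = r OR net1 OR p = true OR true OR true = true
net5 = NOT net3 = NOT false = true
net6 = net4 XOR net1 = true XOR true = false
net7 = net3 AND r AND net5 = false AND true AND true = false
net8 = net2 NOR net5 = false NOR true = false
net12 = net7 OR s = false OR false = false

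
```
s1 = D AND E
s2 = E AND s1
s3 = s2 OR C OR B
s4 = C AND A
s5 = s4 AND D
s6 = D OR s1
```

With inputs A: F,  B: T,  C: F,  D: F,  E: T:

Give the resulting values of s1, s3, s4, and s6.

s1 = D AND E = F AND T = F
s2 = E AND s1 = T AND F = F
s3 = s2 OR C OR B = F OR F OR T = T
s4 = C AND A = F AND F = F
s6 = D OR s1 = F OR F = F

s1 = F, s3 = T, s4 = F, s6 = F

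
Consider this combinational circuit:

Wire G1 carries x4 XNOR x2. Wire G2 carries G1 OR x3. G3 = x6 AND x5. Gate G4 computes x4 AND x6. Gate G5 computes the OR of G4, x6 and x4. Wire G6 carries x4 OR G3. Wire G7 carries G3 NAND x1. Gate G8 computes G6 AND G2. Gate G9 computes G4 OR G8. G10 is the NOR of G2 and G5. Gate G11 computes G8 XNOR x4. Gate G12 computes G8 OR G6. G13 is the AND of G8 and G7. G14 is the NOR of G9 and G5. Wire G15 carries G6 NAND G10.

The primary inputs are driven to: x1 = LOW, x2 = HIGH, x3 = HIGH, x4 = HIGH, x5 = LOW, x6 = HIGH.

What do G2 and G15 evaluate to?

G1 = x4 XNOR x2 = HIGH XNOR HIGH = HIGH
G2 = G1 OR x3 = HIGH OR HIGH = HIGH
G3 = x6 AND x5 = HIGH AND LOW = LOW
G4 = x4 AND x6 = HIGH AND HIGH = HIGH
G5 = G4 OR x6 OR x4 = HIGH OR HIGH OR HIGH = HIGH
G6 = x4 OR G3 = HIGH OR LOW = HIGH
G10 = G2 NOR G5 = HIGH NOR HIGH = LOW
G15 = G6 NAND G10 = HIGH NAND LOW = HIGH

G2 = HIGH, G15 = HIGH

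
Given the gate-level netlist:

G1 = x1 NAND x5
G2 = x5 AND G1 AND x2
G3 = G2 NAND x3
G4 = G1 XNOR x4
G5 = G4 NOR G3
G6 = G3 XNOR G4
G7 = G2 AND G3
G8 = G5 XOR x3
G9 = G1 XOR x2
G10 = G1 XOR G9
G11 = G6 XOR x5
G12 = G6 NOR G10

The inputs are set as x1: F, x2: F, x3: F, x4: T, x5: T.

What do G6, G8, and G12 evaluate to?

G6 = T; G8 = F; G12 = F

G1 = x1 NAND x5 = F NAND T = T
G2 = x5 AND G1 AND x2 = T AND T AND F = F
G3 = G2 NAND x3 = F NAND F = T
G4 = G1 XNOR x4 = T XNOR T = T
G5 = G4 NOR G3 = T NOR T = F
G6 = G3 XNOR G4 = T XNOR T = T
G8 = G5 XOR x3 = F XOR F = F
G9 = G1 XOR x2 = T XOR F = T
G10 = G1 XOR G9 = T XOR T = F
G12 = G6 NOR G10 = T NOR F = F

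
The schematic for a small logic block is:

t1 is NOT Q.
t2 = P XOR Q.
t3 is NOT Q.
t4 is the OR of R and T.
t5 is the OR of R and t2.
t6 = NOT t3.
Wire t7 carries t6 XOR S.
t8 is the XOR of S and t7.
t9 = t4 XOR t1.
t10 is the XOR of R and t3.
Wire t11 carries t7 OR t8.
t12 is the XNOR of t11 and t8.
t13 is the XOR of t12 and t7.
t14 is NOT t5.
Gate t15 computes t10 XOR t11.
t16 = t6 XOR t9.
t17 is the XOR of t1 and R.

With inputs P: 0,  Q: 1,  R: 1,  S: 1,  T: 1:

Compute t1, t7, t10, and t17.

t1 = 0, t7 = 0, t10 = 1, t17 = 1

t1 = NOT Q = NOT 1 = 0
t3 = NOT Q = NOT 1 = 0
t6 = NOT t3 = NOT 0 = 1
t7 = t6 XOR S = 1 XOR 1 = 0
t10 = R XOR t3 = 1 XOR 0 = 1
t17 = t1 XOR R = 0 XOR 1 = 1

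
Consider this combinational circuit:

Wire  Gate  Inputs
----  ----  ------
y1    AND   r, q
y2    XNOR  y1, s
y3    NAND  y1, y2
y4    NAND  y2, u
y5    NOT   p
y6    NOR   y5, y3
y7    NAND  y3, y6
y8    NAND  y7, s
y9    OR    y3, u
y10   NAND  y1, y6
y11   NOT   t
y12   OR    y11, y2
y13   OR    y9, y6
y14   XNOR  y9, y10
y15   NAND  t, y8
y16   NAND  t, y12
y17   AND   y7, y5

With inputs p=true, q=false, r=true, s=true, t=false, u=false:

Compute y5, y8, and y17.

y5 = false; y8 = false; y17 = false

y1 = r AND q = true AND false = false
y2 = y1 XNOR s = false XNOR true = false
y3 = y1 NAND y2 = false NAND false = true
y5 = NOT p = NOT true = false
y6 = y5 NOR y3 = false NOR true = false
y7 = y3 NAND y6 = true NAND false = true
y8 = y7 NAND s = true NAND true = false
y17 = y7 AND y5 = true AND false = false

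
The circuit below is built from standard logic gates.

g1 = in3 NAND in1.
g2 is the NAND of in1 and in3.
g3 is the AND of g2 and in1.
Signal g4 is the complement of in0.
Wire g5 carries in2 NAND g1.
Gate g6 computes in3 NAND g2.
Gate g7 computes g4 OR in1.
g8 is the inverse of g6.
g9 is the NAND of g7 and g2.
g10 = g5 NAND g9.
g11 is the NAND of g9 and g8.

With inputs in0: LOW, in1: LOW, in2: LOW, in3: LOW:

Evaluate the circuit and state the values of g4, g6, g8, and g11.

g4 = HIGH  g6 = HIGH  g8 = LOW  g11 = HIGH

g2 = in1 NAND in3 = LOW NAND LOW = HIGH
g4 = NOT in0 = NOT LOW = HIGH
g6 = in3 NAND g2 = LOW NAND HIGH = HIGH
g7 = g4 OR in1 = HIGH OR LOW = HIGH
g8 = NOT g6 = NOT HIGH = LOW
g9 = g7 NAND g2 = HIGH NAND HIGH = LOW
g11 = g9 NAND g8 = LOW NAND LOW = HIGH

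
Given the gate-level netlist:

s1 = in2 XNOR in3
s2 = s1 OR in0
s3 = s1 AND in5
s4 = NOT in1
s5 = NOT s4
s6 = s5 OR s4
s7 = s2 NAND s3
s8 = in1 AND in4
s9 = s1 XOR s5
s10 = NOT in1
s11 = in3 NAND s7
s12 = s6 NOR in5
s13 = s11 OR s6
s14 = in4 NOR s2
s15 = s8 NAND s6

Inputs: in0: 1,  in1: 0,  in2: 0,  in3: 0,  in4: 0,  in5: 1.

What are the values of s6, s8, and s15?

s4 = NOT in1 = NOT 0 = 1
s5 = NOT s4 = NOT 1 = 0
s6 = s5 OR s4 = 0 OR 1 = 1
s8 = in1 AND in4 = 0 AND 0 = 0
s15 = s8 NAND s6 = 0 NAND 1 = 1

s6 = 1, s8 = 0, s15 = 1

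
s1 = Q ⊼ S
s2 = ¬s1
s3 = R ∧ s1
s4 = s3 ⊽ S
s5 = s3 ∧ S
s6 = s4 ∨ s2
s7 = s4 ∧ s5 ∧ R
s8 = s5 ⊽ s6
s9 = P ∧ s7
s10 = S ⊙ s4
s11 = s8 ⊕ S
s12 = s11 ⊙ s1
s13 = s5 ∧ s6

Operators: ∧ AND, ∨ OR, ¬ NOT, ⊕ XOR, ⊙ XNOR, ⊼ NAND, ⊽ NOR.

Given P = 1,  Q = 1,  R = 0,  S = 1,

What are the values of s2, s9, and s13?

s1 = Q NAND S = 1 NAND 1 = 0
s2 = NOT s1 = NOT 0 = 1
s3 = R AND s1 = 0 AND 0 = 0
s4 = s3 NOR S = 0 NOR 1 = 0
s5 = s3 AND S = 0 AND 1 = 0
s6 = s4 OR s2 = 0 OR 1 = 1
s7 = s4 AND s5 AND R = 0 AND 0 AND 0 = 0
s9 = P AND s7 = 1 AND 0 = 0
s13 = s5 AND s6 = 0 AND 1 = 0

s2 = 1  s9 = 0  s13 = 0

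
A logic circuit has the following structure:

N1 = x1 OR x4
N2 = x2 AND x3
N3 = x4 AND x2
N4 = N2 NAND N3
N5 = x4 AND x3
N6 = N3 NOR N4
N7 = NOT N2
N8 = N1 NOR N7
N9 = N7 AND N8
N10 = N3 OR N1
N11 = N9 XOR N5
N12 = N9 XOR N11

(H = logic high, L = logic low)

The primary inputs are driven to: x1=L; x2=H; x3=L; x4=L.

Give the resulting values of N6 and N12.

N1 = x1 OR x4 = L OR L = L
N2 = x2 AND x3 = H AND L = L
N3 = x4 AND x2 = L AND H = L
N4 = N2 NAND N3 = L NAND L = H
N5 = x4 AND x3 = L AND L = L
N6 = N3 NOR N4 = L NOR H = L
N7 = NOT N2 = NOT L = H
N8 = N1 NOR N7 = L NOR H = L
N9 = N7 AND N8 = H AND L = L
N11 = N9 XOR N5 = L XOR L = L
N12 = N9 XOR N11 = L XOR L = L

N6 = L; N12 = L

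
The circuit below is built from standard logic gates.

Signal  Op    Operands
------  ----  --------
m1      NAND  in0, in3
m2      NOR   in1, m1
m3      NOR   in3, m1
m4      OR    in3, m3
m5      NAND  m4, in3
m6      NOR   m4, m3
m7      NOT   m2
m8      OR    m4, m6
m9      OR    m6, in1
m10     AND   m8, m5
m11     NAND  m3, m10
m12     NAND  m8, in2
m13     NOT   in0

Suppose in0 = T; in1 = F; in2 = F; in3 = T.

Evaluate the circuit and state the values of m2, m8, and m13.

m1 = in0 NAND in3 = T NAND T = F
m2 = in1 NOR m1 = F NOR F = T
m3 = in3 NOR m1 = T NOR F = F
m4 = in3 OR m3 = T OR F = T
m6 = m4 NOR m3 = T NOR F = F
m8 = m4 OR m6 = T OR F = T
m13 = NOT in0 = NOT T = F

m2 = T, m8 = T, m13 = F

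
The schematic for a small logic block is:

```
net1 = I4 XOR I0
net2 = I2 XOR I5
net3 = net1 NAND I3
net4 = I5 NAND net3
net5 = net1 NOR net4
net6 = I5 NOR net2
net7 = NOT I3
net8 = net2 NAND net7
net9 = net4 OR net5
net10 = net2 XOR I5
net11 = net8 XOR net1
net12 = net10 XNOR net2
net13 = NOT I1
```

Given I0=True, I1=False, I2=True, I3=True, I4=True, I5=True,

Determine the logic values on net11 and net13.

net11 = True, net13 = True

net1 = I4 XOR I0 = True XOR True = False
net2 = I2 XOR I5 = True XOR True = False
net7 = NOT I3 = NOT True = False
net8 = net2 NAND net7 = False NAND False = True
net11 = net8 XOR net1 = True XOR False = True
net13 = NOT I1 = NOT False = True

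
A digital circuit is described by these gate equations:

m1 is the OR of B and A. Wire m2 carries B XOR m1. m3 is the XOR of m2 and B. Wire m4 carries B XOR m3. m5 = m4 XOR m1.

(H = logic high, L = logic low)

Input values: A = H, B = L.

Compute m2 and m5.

m2 = H; m5 = L

m1 = B OR A = L OR H = H
m2 = B XOR m1 = L XOR H = H
m3 = m2 XOR B = H XOR L = H
m4 = B XOR m3 = L XOR H = H
m5 = m4 XOR m1 = H XOR H = L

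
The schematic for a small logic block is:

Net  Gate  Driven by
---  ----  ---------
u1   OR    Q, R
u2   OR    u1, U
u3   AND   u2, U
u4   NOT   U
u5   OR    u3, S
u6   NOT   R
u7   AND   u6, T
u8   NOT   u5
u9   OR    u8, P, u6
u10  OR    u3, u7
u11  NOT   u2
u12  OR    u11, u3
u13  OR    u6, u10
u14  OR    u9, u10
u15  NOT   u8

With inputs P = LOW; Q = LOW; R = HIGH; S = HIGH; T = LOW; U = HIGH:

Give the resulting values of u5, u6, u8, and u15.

u5 = HIGH  u6 = LOW  u8 = LOW  u15 = HIGH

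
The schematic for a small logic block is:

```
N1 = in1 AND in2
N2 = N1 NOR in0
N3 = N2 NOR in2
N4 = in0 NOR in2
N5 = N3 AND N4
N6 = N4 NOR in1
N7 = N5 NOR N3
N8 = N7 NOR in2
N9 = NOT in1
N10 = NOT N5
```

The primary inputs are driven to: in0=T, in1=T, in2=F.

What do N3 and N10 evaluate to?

N1 = in1 AND in2 = T AND F = F
N2 = N1 NOR in0 = F NOR T = F
N3 = N2 NOR in2 = F NOR F = T
N4 = in0 NOR in2 = T NOR F = F
N5 = N3 AND N4 = T AND F = F
N10 = NOT N5 = NOT F = T

N3 = T; N10 = T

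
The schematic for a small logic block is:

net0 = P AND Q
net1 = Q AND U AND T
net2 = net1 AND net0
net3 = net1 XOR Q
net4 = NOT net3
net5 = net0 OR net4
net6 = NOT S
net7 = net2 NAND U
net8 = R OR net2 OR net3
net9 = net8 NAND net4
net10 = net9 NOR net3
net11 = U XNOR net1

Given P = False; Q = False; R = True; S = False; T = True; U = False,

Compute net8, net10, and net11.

net8 = True, net10 = True, net11 = True

net0 = P AND Q = False AND False = False
net1 = Q AND U AND T = False AND False AND True = False
net2 = net1 AND net0 = False AND False = False
net3 = net1 XOR Q = False XOR False = False
net4 = NOT net3 = NOT False = True
net8 = R OR net2 OR net3 = True OR False OR False = True
net9 = net8 NAND net4 = True NAND True = False
net10 = net9 NOR net3 = False NOR False = True
net11 = U XNOR net1 = False XNOR False = True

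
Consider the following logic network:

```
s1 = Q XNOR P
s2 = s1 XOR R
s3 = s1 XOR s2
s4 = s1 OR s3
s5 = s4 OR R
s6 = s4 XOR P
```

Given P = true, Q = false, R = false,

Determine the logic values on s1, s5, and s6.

s1 = false, s5 = false, s6 = true

s1 = Q XNOR P = false XNOR true = false
s2 = s1 XOR R = false XOR false = false
s3 = s1 XOR s2 = false XOR false = false
s4 = s1 OR s3 = false OR false = false
s5 = s4 OR R = false OR false = false
s6 = s4 XOR P = false XOR true = true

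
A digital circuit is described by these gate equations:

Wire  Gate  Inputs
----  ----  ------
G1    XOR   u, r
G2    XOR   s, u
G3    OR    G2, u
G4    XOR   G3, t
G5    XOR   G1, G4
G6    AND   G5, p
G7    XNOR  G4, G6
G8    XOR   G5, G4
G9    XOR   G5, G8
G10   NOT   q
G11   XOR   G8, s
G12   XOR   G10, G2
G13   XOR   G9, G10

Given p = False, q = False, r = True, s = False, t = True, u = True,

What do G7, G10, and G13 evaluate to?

G1 = u XOR r = True XOR True = False
G2 = s XOR u = False XOR True = True
G3 = G2 OR u = True OR True = True
G4 = G3 XOR t = True XOR True = False
G5 = G1 XOR G4 = False XOR False = False
G6 = G5 AND p = False AND False = False
G7 = G4 XNOR G6 = False XNOR False = True
G8 = G5 XOR G4 = False XOR False = False
G9 = G5 XOR G8 = False XOR False = False
G10 = NOT q = NOT False = True
G13 = G9 XOR G10 = False XOR True = True

G7 = True, G10 = True, G13 = True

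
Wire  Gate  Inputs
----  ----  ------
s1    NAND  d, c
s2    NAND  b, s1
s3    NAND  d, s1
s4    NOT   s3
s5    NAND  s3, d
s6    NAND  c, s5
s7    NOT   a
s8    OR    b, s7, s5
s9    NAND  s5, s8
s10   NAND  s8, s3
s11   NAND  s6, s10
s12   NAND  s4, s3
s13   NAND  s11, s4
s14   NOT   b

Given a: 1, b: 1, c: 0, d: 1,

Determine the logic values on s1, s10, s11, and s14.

s1 = 1, s10 = 1, s11 = 0, s14 = 0

s1 = d NAND c = 1 NAND 0 = 1
s3 = d NAND s1 = 1 NAND 1 = 0
s5 = s3 NAND d = 0 NAND 1 = 1
s6 = c NAND s5 = 0 NAND 1 = 1
s7 = NOT a = NOT 1 = 0
s8 = b OR s7 OR s5 = 1 OR 0 OR 1 = 1
s10 = s8 NAND s3 = 1 NAND 0 = 1
s11 = s6 NAND s10 = 1 NAND 1 = 0
s14 = NOT b = NOT 1 = 0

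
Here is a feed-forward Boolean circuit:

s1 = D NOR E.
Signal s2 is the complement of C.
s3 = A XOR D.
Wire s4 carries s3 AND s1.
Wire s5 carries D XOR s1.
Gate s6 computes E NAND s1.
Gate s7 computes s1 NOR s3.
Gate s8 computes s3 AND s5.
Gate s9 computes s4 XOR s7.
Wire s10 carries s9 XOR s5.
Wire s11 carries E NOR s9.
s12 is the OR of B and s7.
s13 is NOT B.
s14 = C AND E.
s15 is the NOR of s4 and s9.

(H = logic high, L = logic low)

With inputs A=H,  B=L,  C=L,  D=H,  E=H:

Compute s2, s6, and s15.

s2 = H, s6 = H, s15 = L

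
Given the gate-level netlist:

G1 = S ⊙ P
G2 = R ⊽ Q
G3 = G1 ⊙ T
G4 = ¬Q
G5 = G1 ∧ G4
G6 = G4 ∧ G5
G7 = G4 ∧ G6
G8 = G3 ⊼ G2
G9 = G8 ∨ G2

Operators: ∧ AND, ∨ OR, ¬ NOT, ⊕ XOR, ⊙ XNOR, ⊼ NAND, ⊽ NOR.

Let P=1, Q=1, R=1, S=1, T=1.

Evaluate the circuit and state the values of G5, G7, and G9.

G1 = S XNOR P = 1 XNOR 1 = 1
G2 = R NOR Q = 1 NOR 1 = 0
G3 = G1 XNOR T = 1 XNOR 1 = 1
G4 = NOT Q = NOT 1 = 0
G5 = G1 AND G4 = 1 AND 0 = 0
G6 = G4 AND G5 = 0 AND 0 = 0
G7 = G4 AND G6 = 0 AND 0 = 0
G8 = G3 NAND G2 = 1 NAND 0 = 1
G9 = G8 OR G2 = 1 OR 0 = 1

G5 = 0; G7 = 0; G9 = 1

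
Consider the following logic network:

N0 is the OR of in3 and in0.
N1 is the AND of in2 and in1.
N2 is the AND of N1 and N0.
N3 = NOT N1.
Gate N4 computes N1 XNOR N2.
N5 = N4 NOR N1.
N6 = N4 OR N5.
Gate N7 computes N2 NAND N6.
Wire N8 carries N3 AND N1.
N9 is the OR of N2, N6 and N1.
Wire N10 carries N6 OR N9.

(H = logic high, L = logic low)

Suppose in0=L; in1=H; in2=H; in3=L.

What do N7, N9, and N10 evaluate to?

N7 = H; N9 = H; N10 = H

N0 = in3 OR in0 = L OR L = L
N1 = in2 AND in1 = H AND H = H
N2 = N1 AND N0 = H AND L = L
N4 = N1 XNOR N2 = H XNOR L = L
N5 = N4 NOR N1 = L NOR H = L
N6 = N4 OR N5 = L OR L = L
N7 = N2 NAND N6 = L NAND L = H
N9 = N2 OR N6 OR N1 = L OR L OR H = H
N10 = N6 OR N9 = L OR H = H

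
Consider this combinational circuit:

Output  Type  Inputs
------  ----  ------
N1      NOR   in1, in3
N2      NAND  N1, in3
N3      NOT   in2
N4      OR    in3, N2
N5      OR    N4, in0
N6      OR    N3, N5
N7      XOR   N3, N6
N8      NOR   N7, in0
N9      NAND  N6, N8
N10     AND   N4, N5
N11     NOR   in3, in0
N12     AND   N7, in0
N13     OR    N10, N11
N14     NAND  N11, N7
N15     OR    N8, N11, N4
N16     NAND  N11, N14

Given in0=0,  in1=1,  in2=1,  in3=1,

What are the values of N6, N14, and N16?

N6 = 1, N14 = 1, N16 = 1

N1 = in1 NOR in3 = 1 NOR 1 = 0
N2 = N1 NAND in3 = 0 NAND 1 = 1
N3 = NOT in2 = NOT 1 = 0
N4 = in3 OR N2 = 1 OR 1 = 1
N5 = N4 OR in0 = 1 OR 0 = 1
N6 = N3 OR N5 = 0 OR 1 = 1
N7 = N3 XOR N6 = 0 XOR 1 = 1
N11 = in3 NOR in0 = 1 NOR 0 = 0
N14 = N11 NAND N7 = 0 NAND 1 = 1
N16 = N11 NAND N14 = 0 NAND 1 = 1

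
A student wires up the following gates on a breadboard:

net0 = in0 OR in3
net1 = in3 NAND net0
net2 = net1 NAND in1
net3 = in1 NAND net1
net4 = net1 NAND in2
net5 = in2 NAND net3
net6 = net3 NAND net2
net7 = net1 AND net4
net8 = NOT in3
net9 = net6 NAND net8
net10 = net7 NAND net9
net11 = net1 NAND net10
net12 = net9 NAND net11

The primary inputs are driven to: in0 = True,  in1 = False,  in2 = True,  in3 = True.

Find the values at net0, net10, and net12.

net0 = True, net10 = True, net12 = False

net0 = in0 OR in3 = True OR True = True
net1 = in3 NAND net0 = True NAND True = False
net2 = net1 NAND in1 = False NAND False = True
net3 = in1 NAND net1 = False NAND False = True
net4 = net1 NAND in2 = False NAND True = True
net6 = net3 NAND net2 = True NAND True = False
net7 = net1 AND net4 = False AND True = False
net8 = NOT in3 = NOT True = False
net9 = net6 NAND net8 = False NAND False = True
net10 = net7 NAND net9 = False NAND True = True
net11 = net1 NAND net10 = False NAND True = True
net12 = net9 NAND net11 = True NAND True = False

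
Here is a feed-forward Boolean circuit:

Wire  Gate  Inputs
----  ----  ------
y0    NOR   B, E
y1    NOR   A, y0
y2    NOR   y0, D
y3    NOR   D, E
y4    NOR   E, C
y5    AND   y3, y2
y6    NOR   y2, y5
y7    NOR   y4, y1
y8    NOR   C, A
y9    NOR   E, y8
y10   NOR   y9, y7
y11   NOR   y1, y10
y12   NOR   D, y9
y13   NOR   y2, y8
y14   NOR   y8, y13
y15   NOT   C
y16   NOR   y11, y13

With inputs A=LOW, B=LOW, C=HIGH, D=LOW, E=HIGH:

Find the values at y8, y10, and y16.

y8 = LOW  y10 = HIGH  y16 = HIGH

y0 = B NOR E = LOW NOR HIGH = LOW
y1 = A NOR y0 = LOW NOR LOW = HIGH
y2 = y0 NOR D = LOW NOR LOW = HIGH
y4 = E NOR C = HIGH NOR HIGH = LOW
y7 = y4 NOR y1 = LOW NOR HIGH = LOW
y8 = C NOR A = HIGH NOR LOW = LOW
y9 = E NOR y8 = HIGH NOR LOW = LOW
y10 = y9 NOR y7 = LOW NOR LOW = HIGH
y11 = y1 NOR y10 = HIGH NOR HIGH = LOW
y13 = y2 NOR y8 = HIGH NOR LOW = LOW
y16 = y11 NOR y13 = LOW NOR LOW = HIGH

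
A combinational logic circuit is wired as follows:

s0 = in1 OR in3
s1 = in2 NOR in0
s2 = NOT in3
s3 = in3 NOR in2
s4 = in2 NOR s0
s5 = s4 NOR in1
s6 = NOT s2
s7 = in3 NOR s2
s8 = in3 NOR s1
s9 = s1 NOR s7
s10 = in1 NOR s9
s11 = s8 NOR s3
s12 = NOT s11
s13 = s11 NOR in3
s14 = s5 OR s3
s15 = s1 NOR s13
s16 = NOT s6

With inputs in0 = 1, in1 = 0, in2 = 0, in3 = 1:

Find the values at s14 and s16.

s14 = 1  s16 = 0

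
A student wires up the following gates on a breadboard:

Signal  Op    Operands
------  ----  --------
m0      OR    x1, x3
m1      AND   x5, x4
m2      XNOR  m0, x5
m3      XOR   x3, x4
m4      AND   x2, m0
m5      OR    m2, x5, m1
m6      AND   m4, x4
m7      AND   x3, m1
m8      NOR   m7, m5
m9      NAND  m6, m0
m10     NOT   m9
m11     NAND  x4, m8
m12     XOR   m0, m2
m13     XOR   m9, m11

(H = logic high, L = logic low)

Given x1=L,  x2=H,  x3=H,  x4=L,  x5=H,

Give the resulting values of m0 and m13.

m0 = x1 OR x3 = L OR H = H
m1 = x5 AND x4 = H AND L = L
m2 = m0 XNOR x5 = H XNOR H = H
m4 = x2 AND m0 = H AND H = H
m5 = m2 OR x5 OR m1 = H OR H OR L = H
m6 = m4 AND x4 = H AND L = L
m7 = x3 AND m1 = H AND L = L
m8 = m7 NOR m5 = L NOR H = L
m9 = m6 NAND m0 = L NAND H = H
m11 = x4 NAND m8 = L NAND L = H
m13 = m9 XOR m11 = H XOR H = L

m0 = H; m13 = L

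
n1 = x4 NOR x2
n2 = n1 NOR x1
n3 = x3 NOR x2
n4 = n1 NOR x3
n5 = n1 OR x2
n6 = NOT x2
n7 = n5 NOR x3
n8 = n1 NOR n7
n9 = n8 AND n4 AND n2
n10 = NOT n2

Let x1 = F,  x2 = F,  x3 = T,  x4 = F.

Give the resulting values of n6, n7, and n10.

n6 = T; n7 = F; n10 = T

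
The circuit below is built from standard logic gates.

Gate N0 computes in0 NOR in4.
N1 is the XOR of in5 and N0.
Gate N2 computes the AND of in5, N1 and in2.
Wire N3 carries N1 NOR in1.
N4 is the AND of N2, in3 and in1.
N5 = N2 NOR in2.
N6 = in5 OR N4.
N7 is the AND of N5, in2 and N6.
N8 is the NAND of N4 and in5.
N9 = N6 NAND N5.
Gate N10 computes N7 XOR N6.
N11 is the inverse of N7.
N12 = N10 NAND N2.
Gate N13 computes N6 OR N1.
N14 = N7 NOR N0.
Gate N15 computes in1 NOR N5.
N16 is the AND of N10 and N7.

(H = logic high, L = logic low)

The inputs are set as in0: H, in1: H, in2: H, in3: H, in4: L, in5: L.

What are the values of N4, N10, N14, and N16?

N4 = L, N10 = L, N14 = H, N16 = L

N0 = in0 NOR in4 = H NOR L = L
N1 = in5 XOR N0 = L XOR L = L
N2 = in5 AND N1 AND in2 = L AND L AND H = L
N4 = N2 AND in3 AND in1 = L AND H AND H = L
N5 = N2 NOR in2 = L NOR H = L
N6 = in5 OR N4 = L OR L = L
N7 = N5 AND in2 AND N6 = L AND H AND L = L
N10 = N7 XOR N6 = L XOR L = L
N14 = N7 NOR N0 = L NOR L = H
N16 = N10 AND N7 = L AND L = L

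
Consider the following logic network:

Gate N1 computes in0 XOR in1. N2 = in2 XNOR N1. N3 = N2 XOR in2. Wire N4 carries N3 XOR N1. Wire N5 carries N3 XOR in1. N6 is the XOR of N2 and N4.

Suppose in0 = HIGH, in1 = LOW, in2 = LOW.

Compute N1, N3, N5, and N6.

N1 = in0 XOR in1 = HIGH XOR LOW = HIGH
N2 = in2 XNOR N1 = LOW XNOR HIGH = LOW
N3 = N2 XOR in2 = LOW XOR LOW = LOW
N4 = N3 XOR N1 = LOW XOR HIGH = HIGH
N5 = N3 XOR in1 = LOW XOR LOW = LOW
N6 = N2 XOR N4 = LOW XOR HIGH = HIGH

N1 = HIGH; N3 = LOW; N5 = LOW; N6 = HIGH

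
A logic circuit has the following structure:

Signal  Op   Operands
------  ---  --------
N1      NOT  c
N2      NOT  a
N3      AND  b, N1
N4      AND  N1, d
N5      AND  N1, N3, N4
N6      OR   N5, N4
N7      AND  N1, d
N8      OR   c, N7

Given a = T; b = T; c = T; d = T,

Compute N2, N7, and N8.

N2 = F  N7 = F  N8 = T

N1 = NOT c = NOT T = F
N2 = NOT a = NOT T = F
N7 = N1 AND d = F AND T = F
N8 = c OR N7 = T OR F = T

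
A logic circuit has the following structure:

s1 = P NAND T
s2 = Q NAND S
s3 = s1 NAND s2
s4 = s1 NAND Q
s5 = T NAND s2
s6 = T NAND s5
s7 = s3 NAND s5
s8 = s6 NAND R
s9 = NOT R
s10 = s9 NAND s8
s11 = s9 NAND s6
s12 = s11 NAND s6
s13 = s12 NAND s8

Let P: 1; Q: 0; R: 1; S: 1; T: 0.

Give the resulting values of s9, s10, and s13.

s2 = Q NAND S = 0 NAND 1 = 1
s5 = T NAND s2 = 0 NAND 1 = 1
s6 = T NAND s5 = 0 NAND 1 = 1
s8 = s6 NAND R = 1 NAND 1 = 0
s9 = NOT R = NOT 1 = 0
s10 = s9 NAND s8 = 0 NAND 0 = 1
s11 = s9 NAND s6 = 0 NAND 1 = 1
s12 = s11 NAND s6 = 1 NAND 1 = 0
s13 = s12 NAND s8 = 0 NAND 0 = 1

s9 = 0, s10 = 1, s13 = 1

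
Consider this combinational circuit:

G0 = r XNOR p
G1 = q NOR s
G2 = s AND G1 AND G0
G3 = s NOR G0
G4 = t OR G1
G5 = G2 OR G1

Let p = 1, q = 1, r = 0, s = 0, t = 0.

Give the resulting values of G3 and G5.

G0 = r XNOR p = 0 XNOR 1 = 0
G1 = q NOR s = 1 NOR 0 = 0
G2 = s AND G1 AND G0 = 0 AND 0 AND 0 = 0
G3 = s NOR G0 = 0 NOR 0 = 1
G5 = G2 OR G1 = 0 OR 0 = 0

G3 = 1, G5 = 0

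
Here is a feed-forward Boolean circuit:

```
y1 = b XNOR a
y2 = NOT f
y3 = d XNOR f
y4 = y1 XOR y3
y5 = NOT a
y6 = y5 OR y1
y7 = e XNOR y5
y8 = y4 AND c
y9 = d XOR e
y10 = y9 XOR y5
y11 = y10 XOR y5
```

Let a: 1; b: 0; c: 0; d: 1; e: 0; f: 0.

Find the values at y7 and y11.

y5 = NOT a = NOT 1 = 0
y7 = e XNOR y5 = 0 XNOR 0 = 1
y9 = d XOR e = 1 XOR 0 = 1
y10 = y9 XOR y5 = 1 XOR 0 = 1
y11 = y10 XOR y5 = 1 XOR 0 = 1

y7 = 1, y11 = 1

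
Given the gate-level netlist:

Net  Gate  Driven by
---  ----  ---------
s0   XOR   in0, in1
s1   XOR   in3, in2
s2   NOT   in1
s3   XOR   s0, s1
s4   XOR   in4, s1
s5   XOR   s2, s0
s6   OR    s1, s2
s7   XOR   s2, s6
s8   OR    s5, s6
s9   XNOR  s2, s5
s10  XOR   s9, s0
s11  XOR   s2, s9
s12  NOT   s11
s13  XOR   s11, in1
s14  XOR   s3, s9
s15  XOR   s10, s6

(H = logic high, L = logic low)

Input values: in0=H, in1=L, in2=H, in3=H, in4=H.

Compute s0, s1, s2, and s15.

s0 = H, s1 = L, s2 = H, s15 = L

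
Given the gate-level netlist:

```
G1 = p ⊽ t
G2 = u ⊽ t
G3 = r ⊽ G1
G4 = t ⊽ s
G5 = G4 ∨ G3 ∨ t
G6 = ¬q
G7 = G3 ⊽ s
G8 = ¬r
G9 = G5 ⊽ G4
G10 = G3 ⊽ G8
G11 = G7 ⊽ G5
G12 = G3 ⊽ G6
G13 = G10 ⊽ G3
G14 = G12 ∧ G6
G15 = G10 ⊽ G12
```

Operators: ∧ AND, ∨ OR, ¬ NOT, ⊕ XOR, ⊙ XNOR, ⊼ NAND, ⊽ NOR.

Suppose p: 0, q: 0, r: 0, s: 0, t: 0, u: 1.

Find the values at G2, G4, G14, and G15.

G2 = 0; G4 = 1; G14 = 0; G15 = 1

G1 = p NOR t = 0 NOR 0 = 1
G2 = u NOR t = 1 NOR 0 = 0
G3 = r NOR G1 = 0 NOR 1 = 0
G4 = t NOR s = 0 NOR 0 = 1
G6 = NOT q = NOT 0 = 1
G8 = NOT r = NOT 0 = 1
G10 = G3 NOR G8 = 0 NOR 1 = 0
G12 = G3 NOR G6 = 0 NOR 1 = 0
G14 = G12 AND G6 = 0 AND 1 = 0
G15 = G10 NOR G12 = 0 NOR 0 = 1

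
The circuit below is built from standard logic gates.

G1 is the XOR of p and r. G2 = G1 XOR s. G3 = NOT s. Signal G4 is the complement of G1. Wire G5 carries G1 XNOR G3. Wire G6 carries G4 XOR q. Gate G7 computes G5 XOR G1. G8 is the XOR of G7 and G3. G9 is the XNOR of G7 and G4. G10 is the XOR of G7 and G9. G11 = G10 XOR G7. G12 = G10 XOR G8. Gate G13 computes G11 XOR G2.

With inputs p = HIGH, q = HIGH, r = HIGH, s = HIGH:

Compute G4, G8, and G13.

G4 = HIGH  G8 = HIGH  G13 = LOW

G1 = p XOR r = HIGH XOR HIGH = LOW
G2 = G1 XOR s = LOW XOR HIGH = HIGH
G3 = NOT s = NOT HIGH = LOW
G4 = NOT G1 = NOT LOW = HIGH
G5 = G1 XNOR G3 = LOW XNOR LOW = HIGH
G7 = G5 XOR G1 = HIGH XOR LOW = HIGH
G8 = G7 XOR G3 = HIGH XOR LOW = HIGH
G9 = G7 XNOR G4 = HIGH XNOR HIGH = HIGH
G10 = G7 XOR G9 = HIGH XOR HIGH = LOW
G11 = G10 XOR G7 = LOW XOR HIGH = HIGH
G13 = G11 XOR G2 = HIGH XOR HIGH = LOW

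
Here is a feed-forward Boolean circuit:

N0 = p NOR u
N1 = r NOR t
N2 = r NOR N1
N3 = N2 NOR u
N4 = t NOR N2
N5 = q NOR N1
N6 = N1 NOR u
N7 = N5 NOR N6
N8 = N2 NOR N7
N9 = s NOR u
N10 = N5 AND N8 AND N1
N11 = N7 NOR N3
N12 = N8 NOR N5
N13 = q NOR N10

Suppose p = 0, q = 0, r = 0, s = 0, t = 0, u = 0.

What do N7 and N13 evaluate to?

N7 = 1  N13 = 1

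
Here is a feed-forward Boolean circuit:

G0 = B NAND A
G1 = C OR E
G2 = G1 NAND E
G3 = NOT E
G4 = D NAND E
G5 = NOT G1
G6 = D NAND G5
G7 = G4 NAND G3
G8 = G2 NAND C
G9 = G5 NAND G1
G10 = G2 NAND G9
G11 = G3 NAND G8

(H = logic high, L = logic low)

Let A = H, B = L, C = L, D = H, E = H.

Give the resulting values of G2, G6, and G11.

G2 = L, G6 = H, G11 = H

G1 = C OR E = L OR H = H
G2 = G1 NAND E = H NAND H = L
G3 = NOT E = NOT H = L
G5 = NOT G1 = NOT H = L
G6 = D NAND G5 = H NAND L = H
G8 = G2 NAND C = L NAND L = H
G11 = G3 NAND G8 = L NAND H = H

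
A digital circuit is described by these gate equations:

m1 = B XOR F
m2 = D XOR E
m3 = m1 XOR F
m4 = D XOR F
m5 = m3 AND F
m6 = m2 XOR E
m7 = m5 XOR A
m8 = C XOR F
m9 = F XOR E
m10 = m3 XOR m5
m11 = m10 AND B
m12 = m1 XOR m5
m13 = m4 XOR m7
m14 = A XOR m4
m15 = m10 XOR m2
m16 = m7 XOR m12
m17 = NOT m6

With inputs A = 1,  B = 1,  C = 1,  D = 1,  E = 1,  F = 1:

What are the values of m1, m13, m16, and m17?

m1 = B XOR F = 1 XOR 1 = 0
m2 = D XOR E = 1 XOR 1 = 0
m3 = m1 XOR F = 0 XOR 1 = 1
m4 = D XOR F = 1 XOR 1 = 0
m5 = m3 AND F = 1 AND 1 = 1
m6 = m2 XOR E = 0 XOR 1 = 1
m7 = m5 XOR A = 1 XOR 1 = 0
m12 = m1 XOR m5 = 0 XOR 1 = 1
m13 = m4 XOR m7 = 0 XOR 0 = 0
m16 = m7 XOR m12 = 0 XOR 1 = 1
m17 = NOT m6 = NOT 1 = 0

m1 = 0; m13 = 0; m16 = 1; m17 = 0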